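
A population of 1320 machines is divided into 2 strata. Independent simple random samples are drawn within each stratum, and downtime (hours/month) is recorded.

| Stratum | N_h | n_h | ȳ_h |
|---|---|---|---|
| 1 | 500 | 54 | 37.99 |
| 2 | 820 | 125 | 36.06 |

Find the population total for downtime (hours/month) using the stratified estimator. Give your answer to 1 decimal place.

τ̂_st = Σ N_h ȳ_h = 500·37.99 + 820·36.06 = 48564.2

τ̂_st ≈ 48564.2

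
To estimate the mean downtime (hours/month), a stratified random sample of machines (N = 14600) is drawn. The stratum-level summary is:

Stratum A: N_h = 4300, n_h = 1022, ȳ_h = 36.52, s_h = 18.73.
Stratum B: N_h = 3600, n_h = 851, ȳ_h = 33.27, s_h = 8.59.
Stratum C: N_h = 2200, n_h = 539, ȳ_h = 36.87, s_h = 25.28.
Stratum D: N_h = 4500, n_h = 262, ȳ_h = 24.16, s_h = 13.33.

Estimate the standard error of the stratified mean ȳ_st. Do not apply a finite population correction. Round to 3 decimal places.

V̂(ȳ_st) = Σ W_h² s_h²/n_h, with W_h = N_h/N and N = 14600:
  stratum A: (4300/14600)²·18.73²/1022 = 0.0297753
  stratum B: (3600/14600)²·8.59²/851 = 0.00527177
  stratum C: (2200/14600)²·25.28²/539 = 0.0269219
  stratum D: (4500/14600)²·13.33²/262 = 0.0644285
V̂(ȳ_st) = 0.126397
SE(ȳ_st) = √0.126397 = 0.355524

SE(ȳ_st) ≈ 0.356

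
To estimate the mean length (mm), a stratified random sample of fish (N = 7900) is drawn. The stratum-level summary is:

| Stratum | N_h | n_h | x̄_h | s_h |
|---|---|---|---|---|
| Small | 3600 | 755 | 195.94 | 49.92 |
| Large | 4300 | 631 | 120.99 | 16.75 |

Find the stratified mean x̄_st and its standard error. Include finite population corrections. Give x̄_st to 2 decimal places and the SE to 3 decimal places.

x̄_st ≈ 155.14, SE ≈ 0.809

x̄_st = Σ W_h x̄_h = (3600·195.94 + 4300·120.99)/7900 = 155.14443
V̂(x̄_st) = Σ W_h² (1 − n_h/N_h) s_h²/n_h, with W_h = N_h/N and N = 7900:
  stratum Small: (3600/7900)²·(1 − 755/3600)·49.92²/755 = 0.541668
  stratum Large: (4300/7900)²·(1 − 631/4300)·16.75²/631 = 0.112399
V̂(x̄_st) = 0.654066
SE(x̄_st) = √0.654066 = 0.808744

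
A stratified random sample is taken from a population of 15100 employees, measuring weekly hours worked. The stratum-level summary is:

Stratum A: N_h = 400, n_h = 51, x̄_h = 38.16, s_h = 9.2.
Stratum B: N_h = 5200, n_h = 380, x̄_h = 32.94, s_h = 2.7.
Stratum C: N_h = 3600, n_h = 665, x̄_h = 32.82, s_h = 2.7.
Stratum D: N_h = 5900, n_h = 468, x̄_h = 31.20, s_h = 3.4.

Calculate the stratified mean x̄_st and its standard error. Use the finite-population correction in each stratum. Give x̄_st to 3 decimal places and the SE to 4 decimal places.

x̄_st ≈ 32.370, SE ≈ 0.0843

x̄_st = Σ W_h x̄_h = (400·38.16 + 5200·32.94 + 3600·32.82 + 5900·31.20)/15100 = 32.36980
V̂(x̄_st) = Σ W_h² (1 − n_h/N_h) s_h²/n_h, with W_h = N_h/N and N = 15100:
  stratum A: (400/15100)²·(1 − 51/400)·9.2²/51 = 0.0010161
  stratum B: (5200/15100)²·(1 − 380/5200)·2.7²/380 = 0.00210882
  stratum C: (3600/15100)²·(1 − 665/3600)·2.7²/665 = 0.000507999
  stratum D: (5900/15100)²·(1 − 468/5900)·3.4²/468 = 0.00347192
V̂(x̄_st) = 0.00710485
SE(x̄_st) = √0.00710485 = 0.0842902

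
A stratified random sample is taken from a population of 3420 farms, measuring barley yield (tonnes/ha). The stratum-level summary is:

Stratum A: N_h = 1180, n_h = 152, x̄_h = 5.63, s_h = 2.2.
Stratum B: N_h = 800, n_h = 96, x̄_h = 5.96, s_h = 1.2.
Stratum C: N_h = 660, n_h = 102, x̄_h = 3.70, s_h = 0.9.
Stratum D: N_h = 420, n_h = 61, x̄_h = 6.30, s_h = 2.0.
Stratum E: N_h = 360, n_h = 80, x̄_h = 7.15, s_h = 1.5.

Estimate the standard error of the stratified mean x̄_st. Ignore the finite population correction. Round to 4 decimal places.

V̂(x̄_st) = Σ W_h² s_h²/n_h, with W_h = N_h/N and N = 3420:
  stratum A: (1180/3420)²·2.2²/152 = 0.00379065
  stratum B: (800/3420)²·1.2²/96 = 0.000820765
  stratum C: (660/3420)²·0.9²/102 = 0.000295747
  stratum D: (420/3420)²·2.0²/61 = 0.000988955
  stratum E: (360/3420)²·1.5²/80 = 0.000311634
V̂(x̄_st) = 0.00620775
SE(x̄_st) = √0.00620775 = 0.0787893

SE(x̄_st) ≈ 0.0788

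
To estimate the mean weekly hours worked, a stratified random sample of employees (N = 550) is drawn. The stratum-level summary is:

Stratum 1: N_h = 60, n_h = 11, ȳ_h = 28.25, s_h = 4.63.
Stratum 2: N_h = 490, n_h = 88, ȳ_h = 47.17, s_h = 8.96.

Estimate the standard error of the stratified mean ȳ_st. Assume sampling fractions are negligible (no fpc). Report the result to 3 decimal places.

SE(ȳ_st) ≈ 0.864

V̂(ȳ_st) = Σ W_h² s_h²/n_h, with W_h = N_h/N and N = 550:
  stratum 1: (60/550)²·4.63²/11 = 0.0231924
  stratum 2: (490/550)²·8.96²/88 = 0.724103
V̂(ȳ_st) = 0.747295
SE(ȳ_st) = √0.747295 = 0.864462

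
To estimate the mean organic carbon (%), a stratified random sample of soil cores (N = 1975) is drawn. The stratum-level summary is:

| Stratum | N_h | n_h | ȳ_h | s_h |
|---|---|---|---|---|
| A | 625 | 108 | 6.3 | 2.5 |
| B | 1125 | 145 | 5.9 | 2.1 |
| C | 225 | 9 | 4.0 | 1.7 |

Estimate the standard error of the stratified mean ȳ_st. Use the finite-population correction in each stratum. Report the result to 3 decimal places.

SE(ȳ_st) ≈ 0.132

V̂(ȳ_st) = Σ W_h² (1 − n_h/N_h) s_h²/n_h, with W_h = N_h/N and N = 1975:
  stratum A: (625/1975)²·(1 − 108/625)·2.5²/108 = 0.00479394
  stratum B: (1125/1975)²·(1 − 145/1125)·2.1²/145 = 0.00859637
  stratum C: (225/1975)²·(1 − 9/225)·1.7²/9 = 0.0040009
V̂(ȳ_st) = 0.0173912
SE(ȳ_st) = √0.0173912 = 0.131876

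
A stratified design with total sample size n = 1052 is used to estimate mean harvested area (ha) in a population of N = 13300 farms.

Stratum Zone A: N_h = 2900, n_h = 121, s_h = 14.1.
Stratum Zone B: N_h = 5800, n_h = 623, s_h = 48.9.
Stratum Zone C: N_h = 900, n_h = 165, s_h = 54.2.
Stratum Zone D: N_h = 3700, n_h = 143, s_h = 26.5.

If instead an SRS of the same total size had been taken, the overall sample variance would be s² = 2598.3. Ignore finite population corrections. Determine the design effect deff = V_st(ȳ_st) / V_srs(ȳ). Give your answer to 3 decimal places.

V̂(ȳ_st) = Σ W_h² s_h²/n_h, with W_h = N_h/N and N = 13300:
  stratum Zone A: (2900/13300)²·14.1²/121 = 0.078117
  stratum Zone B: (5800/13300)²·48.9²/623 = 0.729932
  stratum Zone C: (900/13300)²·54.2²/165 = 0.081526
  stratum Zone D: (3700/13300)²·26.5²/143 = 0.380063
V_st = 1.26964
V_srs = s²/n = 2598.3/1052 = 2.46987
deff = V_st / V_srs = 1.26964/2.46987 = 0.5141

deff ≈ 0.514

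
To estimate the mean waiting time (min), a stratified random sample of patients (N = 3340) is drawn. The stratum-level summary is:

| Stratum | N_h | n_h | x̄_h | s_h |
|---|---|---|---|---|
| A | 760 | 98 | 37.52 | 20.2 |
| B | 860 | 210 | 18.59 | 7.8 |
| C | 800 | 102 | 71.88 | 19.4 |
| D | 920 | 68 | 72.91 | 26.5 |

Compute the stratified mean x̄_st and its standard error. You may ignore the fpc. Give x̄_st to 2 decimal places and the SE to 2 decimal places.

x̄_st = Σ W_h x̄_h = (760·37.52 + 860·18.59 + 800·71.88 + 920·72.91)/3340 = 50.62389
V̂(x̄_st) = Σ W_h² s_h²/n_h, with W_h = N_h/N and N = 3340:
  stratum A: (760/3340)²·20.2²/98 = 0.215581
  stratum B: (860/3340)²·7.8²/210 = 0.0192076
  stratum C: (800/3340)²·19.4²/102 = 0.211685
  stratum D: (920/3340)²·26.5²/68 = 0.783548
V̂(x̄_st) = 1.23002
SE(x̄_st) = √1.23002 = 1.10906

x̄_st ≈ 50.62, SE ≈ 1.11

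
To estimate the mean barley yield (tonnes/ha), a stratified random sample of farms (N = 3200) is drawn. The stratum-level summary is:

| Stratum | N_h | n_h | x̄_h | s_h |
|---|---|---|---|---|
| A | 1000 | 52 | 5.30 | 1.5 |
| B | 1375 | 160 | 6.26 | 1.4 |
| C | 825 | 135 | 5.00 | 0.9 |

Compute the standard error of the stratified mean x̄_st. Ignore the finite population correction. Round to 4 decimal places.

SE(x̄_st) ≈ 0.0830

V̂(x̄_st) = Σ W_h² s_h²/n_h, with W_h = N_h/N and N = 3200:
  stratum A: (1000/3200)²·1.5²/52 = 0.00422551
  stratum B: (1375/3200)²·1.4²/160 = 0.00226173
  stratum C: (825/3200)²·0.9²/135 = 0.000398804
V̂(x̄_st) = 0.00688605
SE(x̄_st) = √0.00688605 = 0.0829822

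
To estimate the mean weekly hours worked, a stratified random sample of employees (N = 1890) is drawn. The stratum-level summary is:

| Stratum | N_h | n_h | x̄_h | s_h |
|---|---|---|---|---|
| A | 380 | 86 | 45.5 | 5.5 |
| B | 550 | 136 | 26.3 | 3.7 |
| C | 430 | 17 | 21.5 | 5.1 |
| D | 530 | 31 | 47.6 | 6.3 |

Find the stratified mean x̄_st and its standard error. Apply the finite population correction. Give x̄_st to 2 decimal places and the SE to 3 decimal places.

x̄_st = Σ W_h x̄_h = (380·45.5 + 550·26.3 + 430·21.5 + 530·47.6)/1890 = 35.04127
V̂(x̄_st) = Σ W_h² (1 − n_h/N_h) s_h²/n_h, with W_h = N_h/N and N = 1890:
  stratum A: (380/1890)²·(1 − 86/380)·5.5²/86 = 0.0110011
  stratum B: (550/1890)²·(1 − 136/550)·3.7²/136 = 0.00641659
  stratum C: (430/1890)²·(1 − 17/430)·5.1²/17 = 0.0760653
  stratum D: (530/1890)²·(1 − 31/530)·6.3²/31 = 0.0947921
V̂(x̄_st) = 0.188275
SE(x̄_st) = √0.188275 = 0.433907

x̄_st ≈ 35.04, SE ≈ 0.434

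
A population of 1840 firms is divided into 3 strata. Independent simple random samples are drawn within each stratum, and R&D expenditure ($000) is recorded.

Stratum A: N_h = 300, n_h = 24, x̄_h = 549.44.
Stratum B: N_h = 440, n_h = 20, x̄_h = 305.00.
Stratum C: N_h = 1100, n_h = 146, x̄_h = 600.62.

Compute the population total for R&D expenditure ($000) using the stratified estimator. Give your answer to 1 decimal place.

τ̂_st = Σ N_h x̄_h = 300·549.44 + 440·305.00 + 1100·600.62 = 959714.0

τ̂_st ≈ 959714.0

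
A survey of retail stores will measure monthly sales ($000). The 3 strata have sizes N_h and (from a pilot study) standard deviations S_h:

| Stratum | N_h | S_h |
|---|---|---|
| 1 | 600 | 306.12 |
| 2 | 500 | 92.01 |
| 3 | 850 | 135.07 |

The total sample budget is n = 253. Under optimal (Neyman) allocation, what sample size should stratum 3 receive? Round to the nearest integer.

Neyman allocation: n_h = n · N_h S_h / Σ N_i S_i, with n = 253.
  stratum 1: N_h·S_h = 600·306.12 = 183672.00
  stratum 2: N_h·S_h = 500·92.01 = 46005.00
  stratum 3: N_h·S_h = 850·135.07 = 114809.50
Σ N_h S_h = 344486.50
n for stratum 3 = 253·114809.50/344486.50 = 84.319 → 84

84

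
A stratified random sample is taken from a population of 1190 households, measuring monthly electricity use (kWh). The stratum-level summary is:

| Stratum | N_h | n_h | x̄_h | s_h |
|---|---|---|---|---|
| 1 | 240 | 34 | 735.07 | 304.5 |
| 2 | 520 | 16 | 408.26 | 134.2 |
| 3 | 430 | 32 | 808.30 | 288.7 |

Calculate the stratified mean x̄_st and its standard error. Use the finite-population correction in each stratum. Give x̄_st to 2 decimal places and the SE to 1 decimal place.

x̄_st = Σ W_h x̄_h = (240·735.07 + 520·408.26 + 430·808.30)/1190 = 618.72353
V̂(x̄_st) = Σ W_h² (1 − n_h/N_h) s_h²/n_h, with W_h = N_h/N and N = 1190:
  stratum 1: (240/1190)²·(1 − 34/240)·304.5²/34 = 95.2095
  stratum 2: (520/1190)²·(1 − 16/520)·134.2²/16 = 208.317
  stratum 3: (430/1190)²·(1 − 32/430)·288.7²/32 = 314.776
V̂(x̄_st) = 618.302
SE(x̄_st) = √618.302 = 24.8657

x̄_st ≈ 618.72, SE ≈ 24.9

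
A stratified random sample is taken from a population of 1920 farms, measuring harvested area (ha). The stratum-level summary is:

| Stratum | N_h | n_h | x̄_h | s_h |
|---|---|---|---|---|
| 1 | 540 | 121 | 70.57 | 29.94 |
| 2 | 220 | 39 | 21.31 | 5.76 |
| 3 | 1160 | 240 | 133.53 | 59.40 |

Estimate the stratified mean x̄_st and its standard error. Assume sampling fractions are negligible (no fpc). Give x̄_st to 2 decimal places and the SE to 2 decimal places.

x̄_st ≈ 102.96, SE ≈ 2.44

x̄_st = Σ W_h x̄_h = (540·70.57 + 220·21.31 + 1160·133.53)/1920 = 102.96396
V̂(x̄_st) = Σ W_h² s_h²/n_h, with W_h = N_h/N and N = 1920:
  stratum 1: (540/1920)²·29.94²/121 = 0.586008
  stratum 2: (220/1920)²·5.76²/39 = 0.0111692
  stratum 3: (1160/1920)²·59.40²/240 = 5.3663
V̂(x̄_st) = 5.96348
SE(x̄_st) = √5.96348 = 2.44202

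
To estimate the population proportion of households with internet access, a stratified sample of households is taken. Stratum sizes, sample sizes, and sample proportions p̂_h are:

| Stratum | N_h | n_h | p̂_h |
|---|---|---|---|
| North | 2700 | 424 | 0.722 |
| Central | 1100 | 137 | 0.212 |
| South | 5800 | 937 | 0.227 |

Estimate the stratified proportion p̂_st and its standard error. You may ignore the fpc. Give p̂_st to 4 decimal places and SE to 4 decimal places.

p̂_st ≈ 0.3645, SE ≈ 0.0110

N = 9600; stratum weights W_h = N_h/N.
p̂_st = Σ W_h p̂_h = (2700·0.722 + 1100·0.212 + 5800·0.227)/9600 = 0.36450
V̂(p̂_st) = Σ W_h² p̂_h(1−p̂_h)/(n_h−1):
  stratum North: (2700/9600)²·0.722·0.278/423 = 3.75342e-05
  stratum Central: (1100/9600)²·0.212·0.788/136 = 1.61275e-05
  stratum South: (5800/9600)²·0.227·0.773/936 = 6.84294e-05
V̂(p̂_st) = 0.000122091; SE = √V̂ = 0.0110495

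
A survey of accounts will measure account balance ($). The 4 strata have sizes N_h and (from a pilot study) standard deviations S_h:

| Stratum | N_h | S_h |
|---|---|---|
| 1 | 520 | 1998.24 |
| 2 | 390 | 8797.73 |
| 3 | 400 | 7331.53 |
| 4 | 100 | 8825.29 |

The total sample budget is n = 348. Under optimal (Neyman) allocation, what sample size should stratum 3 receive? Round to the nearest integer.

123

Neyman allocation: n_h = n · N_h S_h / Σ N_i S_i, with n = 348.
  stratum 1: N_h·S_h = 520·1998.24 = 1039084.80
  stratum 2: N_h·S_h = 390·8797.73 = 3431114.70
  stratum 3: N_h·S_h = 400·7331.53 = 2932612.00
  stratum 4: N_h·S_h = 100·8825.29 = 882529.00
Σ N_h S_h = 8285340.50
n for stratum 3 = 348·2932612.00/8285340.50 = 123.175 → 123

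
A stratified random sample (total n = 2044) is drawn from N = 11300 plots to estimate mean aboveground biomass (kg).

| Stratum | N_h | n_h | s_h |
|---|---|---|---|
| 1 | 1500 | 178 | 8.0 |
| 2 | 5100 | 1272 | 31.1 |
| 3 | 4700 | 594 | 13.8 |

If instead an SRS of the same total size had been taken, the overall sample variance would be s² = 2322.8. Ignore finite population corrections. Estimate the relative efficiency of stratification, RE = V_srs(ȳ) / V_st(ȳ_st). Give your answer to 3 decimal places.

RE ≈ 5.244

V̂(ȳ_st) = Σ W_h² s_h²/n_h, with W_h = N_h/N and N = 11300:
  stratum 1: (1500/11300)²·8.0²/178 = 0.00633557
  stratum 2: (5100/11300)²·31.1²/1272 = 0.154888
  stratum 3: (4700/11300)²·13.8²/594 = 0.0554639
V_st = 0.216687
V_srs = s²/n = 2322.8/2044 = 1.1364
Relative efficiency = V_srs / V_st = 1.1364/0.216687 = 5.2444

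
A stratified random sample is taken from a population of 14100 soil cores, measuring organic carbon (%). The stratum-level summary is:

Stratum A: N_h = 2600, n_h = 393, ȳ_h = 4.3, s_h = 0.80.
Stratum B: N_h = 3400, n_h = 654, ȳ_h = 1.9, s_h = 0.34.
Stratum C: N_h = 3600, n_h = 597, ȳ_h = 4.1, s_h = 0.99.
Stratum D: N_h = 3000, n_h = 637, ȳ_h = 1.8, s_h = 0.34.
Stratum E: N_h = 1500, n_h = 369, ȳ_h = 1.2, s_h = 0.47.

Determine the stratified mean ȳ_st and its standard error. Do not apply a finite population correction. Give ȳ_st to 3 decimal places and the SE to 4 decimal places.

ȳ_st ≈ 2.809, SE ≈ 0.0137

ȳ_st = Σ W_h ȳ_h = (2600·4.3 + 3400·1.9 + 3600·4.1 + 3000·1.8 + 1500·1.2)/14100 = 2.80851
V̂(ȳ_st) = Σ W_h² s_h²/n_h, with W_h = N_h/N and N = 14100:
  stratum A: (2600/14100)²·0.80²/393 = 5.53727e-05
  stratum B: (3400/14100)²·0.34²/654 = 1.02778e-05
  stratum C: (3600/14100)²·0.99²/597 = 0.000107019
  stratum D: (3000/14100)²·0.34²/637 = 8.21529e-06
  stratum E: (1500/14100)²·0.47²/369 = 6.77507e-06
V̂(ȳ_st) = 0.00018766
SE(ȳ_st) = √0.00018766 = 0.0136989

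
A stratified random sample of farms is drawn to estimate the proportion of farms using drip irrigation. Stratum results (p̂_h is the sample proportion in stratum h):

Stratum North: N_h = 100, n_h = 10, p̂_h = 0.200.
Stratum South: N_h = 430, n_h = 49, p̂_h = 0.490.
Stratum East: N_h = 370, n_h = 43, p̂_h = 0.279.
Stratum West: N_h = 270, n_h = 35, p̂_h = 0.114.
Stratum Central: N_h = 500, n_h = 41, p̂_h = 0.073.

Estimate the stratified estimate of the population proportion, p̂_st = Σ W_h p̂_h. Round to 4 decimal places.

p̂_st ≈ 0.2402

N = 1670; stratum weights W_h = N_h/N.
p̂_st = Σ W_h p̂_h = (100·0.200 + 430·0.490 + 370·0.279 + 270·0.114 + 500·0.073)/1670 = 0.24025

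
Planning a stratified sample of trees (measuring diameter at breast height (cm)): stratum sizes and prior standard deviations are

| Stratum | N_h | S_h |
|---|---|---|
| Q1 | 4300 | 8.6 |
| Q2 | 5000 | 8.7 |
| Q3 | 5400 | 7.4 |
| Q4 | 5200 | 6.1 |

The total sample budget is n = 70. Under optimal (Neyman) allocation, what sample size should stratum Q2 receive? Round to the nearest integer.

Neyman allocation: n_h = n · N_h S_h / Σ N_i S_i, with n = 70.
  stratum Q1: N_h·S_h = 4300·8.6 = 36980.00
  stratum Q2: N_h·S_h = 5000·8.7 = 43500.00
  stratum Q3: N_h·S_h = 5400·7.4 = 39960.00
  stratum Q4: N_h·S_h = 5200·6.1 = 31720.00
Σ N_h S_h = 152160.00
n for stratum Q2 = 70·43500.00/152160.00 = 20.012 → 20

20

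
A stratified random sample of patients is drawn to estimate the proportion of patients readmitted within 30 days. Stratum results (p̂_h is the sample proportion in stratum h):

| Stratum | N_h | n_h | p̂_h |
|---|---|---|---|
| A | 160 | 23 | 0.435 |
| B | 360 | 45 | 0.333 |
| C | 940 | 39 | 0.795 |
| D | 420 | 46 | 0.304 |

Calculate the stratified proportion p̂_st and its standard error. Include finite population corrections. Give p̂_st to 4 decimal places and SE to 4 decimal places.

N = 1880; stratum weights W_h = N_h/N.
p̂_st = Σ W_h p̂_h = (160·0.435 + 360·0.333 + 940·0.795 + 420·0.304)/1880 = 0.56620
V̂(p̂_st) = Σ W_h² (1 − n_h/N_h) p̂_h(1−p̂_h)/(n_h−1):
  stratum A: (160/1880)²·(1 − 23/160)·0.435·0.565/22 = 6.92851e-05
  stratum B: (360/1880)²·(1 − 45/360)·0.333·0.667/44 = 0.000161963
  stratum C: (940/1880)²·(1 − 39/940)·0.795·0.205/38 = 0.00102772
  stratum D: (420/1880)²·(1 − 46/420)·0.304·0.696/45 = 0.000208966
V̂(p̂_st) = 0.00146793; SE = √V̂ = 0.0383136

p̂_st ≈ 0.5662, SE ≈ 0.0383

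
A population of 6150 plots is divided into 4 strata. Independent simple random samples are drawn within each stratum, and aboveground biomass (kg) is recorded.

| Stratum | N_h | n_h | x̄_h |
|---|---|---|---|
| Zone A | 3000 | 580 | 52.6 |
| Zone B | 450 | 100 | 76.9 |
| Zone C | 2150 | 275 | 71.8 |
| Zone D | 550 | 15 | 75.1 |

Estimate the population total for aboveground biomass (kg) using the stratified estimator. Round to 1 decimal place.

τ̂_st = Σ N_h x̄_h = 3000·52.6 + 450·76.9 + 2150·71.8 + 550·75.1 = 388080.0

τ̂_st ≈ 388080.0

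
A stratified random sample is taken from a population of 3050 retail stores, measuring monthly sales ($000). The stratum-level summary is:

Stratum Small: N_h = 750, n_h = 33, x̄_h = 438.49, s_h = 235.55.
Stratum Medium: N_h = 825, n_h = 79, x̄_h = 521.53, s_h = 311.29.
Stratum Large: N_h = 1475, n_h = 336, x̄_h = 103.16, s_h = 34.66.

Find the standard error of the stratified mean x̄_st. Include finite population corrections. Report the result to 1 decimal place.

SE(x̄_st) ≈ 13.4

V̂(x̄_st) = Σ W_h² (1 − n_h/N_h) s_h²/n_h, with W_h = N_h/N and N = 3050:
  stratum Small: (750/3050)²·(1 − 33/750)·235.55²/33 = 97.1926
  stratum Medium: (825/3050)²·(1 − 79/825)·311.29²/79 = 81.1515
  stratum Large: (1475/3050)²·(1 − 336/1475)·34.66²/336 = 0.645705
V̂(x̄_st) = 178.99
SE(x̄_st) = √178.99 = 13.3787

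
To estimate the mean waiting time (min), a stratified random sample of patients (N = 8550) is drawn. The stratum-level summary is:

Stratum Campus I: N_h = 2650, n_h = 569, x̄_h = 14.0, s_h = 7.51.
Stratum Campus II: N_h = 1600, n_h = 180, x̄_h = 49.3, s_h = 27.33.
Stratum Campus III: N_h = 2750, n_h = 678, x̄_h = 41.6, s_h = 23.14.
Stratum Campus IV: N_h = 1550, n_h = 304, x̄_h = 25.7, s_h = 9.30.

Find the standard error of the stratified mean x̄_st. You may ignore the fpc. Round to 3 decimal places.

SE(x̄_st) ≈ 0.496

V̂(x̄_st) = Σ W_h² s_h²/n_h, with W_h = N_h/N and N = 8550:
  stratum Campus I: (2650/8550)²·7.51²/569 = 0.00952198
  stratum Campus II: (1600/8550)²·27.33²/180 = 0.145316
  stratum Campus III: (2750/8550)²·23.14²/678 = 0.0817015
  stratum Campus IV: (1550/8550)²·9.30²/304 = 0.00935026
V̂(x̄_st) = 0.24589
SE(x̄_st) = √0.24589 = 0.495873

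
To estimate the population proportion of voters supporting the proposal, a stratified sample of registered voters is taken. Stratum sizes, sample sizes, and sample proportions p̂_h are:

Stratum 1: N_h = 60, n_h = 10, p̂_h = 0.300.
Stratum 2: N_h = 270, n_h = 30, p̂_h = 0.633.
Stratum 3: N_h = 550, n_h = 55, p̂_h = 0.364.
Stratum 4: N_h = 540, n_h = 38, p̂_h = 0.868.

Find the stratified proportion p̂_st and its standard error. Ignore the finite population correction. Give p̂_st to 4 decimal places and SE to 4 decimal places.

N = 1420; stratum weights W_h = N_h/N.
p̂_st = Σ W_h p̂_h = (60·0.300 + 270·0.633 + 550·0.364 + 540·0.868)/1420 = 0.60411
V̂(p̂_st) = Σ W_h² p̂_h(1−p̂_h)/(n_h−1):
  stratum 1: (60/1420)²·0.300·0.700/9 = 4.16584e-05
  stratum 2: (270/1420)²·0.633·0.367/29 = 0.000289616
  stratum 3: (550/1420)²·0.364·0.636/54 = 0.000643152
  stratum 4: (540/1420)²·0.868·0.132/37 = 0.000447819
V̂(p̂_st) = 0.00142225; SE = √V̂ = 0.0377127

p̂_st ≈ 0.6041, SE ≈ 0.0377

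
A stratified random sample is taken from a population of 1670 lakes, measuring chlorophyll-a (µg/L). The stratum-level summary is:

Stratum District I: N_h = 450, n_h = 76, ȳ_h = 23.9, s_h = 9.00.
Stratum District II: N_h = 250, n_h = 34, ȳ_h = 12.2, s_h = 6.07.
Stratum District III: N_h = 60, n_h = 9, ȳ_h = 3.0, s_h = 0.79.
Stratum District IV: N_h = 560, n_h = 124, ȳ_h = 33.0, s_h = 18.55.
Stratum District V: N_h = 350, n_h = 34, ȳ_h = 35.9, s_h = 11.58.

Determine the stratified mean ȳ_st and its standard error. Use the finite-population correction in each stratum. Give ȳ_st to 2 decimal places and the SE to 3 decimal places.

ȳ_st = Σ W_h ȳ_h = (450·23.9 + 250·12.2 + 60·3.0 + 560·33.0 + 350·35.9)/1670 = 26.96407
V̂(ȳ_st) = Σ W_h² (1 − n_h/N_h) s_h²/n_h, with W_h = N_h/N and N = 1670:
  stratum District I: (450/1670)²·(1 − 76/450)·9.00²/76 = 0.0643165
  stratum District II: (250/1670)²·(1 − 34/250)·6.07²/34 = 0.0209826
  stratum District III: (60/1670)²·(1 − 9/60)·0.79²/9 = 7.60852e-05
  stratum District IV: (560/1670)²·(1 − 124/560)·18.55²/124 = 0.242945
  stratum District V: (350/1670)²·(1 − 34/350)·11.58²/34 = 0.156409
V̂(ȳ_st) = 0.484729
SE(ȳ_st) = √0.484729 = 0.696225

ȳ_st ≈ 26.96, SE ≈ 0.696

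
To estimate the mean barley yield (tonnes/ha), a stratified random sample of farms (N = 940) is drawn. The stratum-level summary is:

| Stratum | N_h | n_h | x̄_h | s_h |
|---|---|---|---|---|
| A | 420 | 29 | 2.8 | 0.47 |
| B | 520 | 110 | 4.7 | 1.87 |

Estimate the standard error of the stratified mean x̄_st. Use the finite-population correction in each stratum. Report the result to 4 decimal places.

SE(x̄_st) ≈ 0.0953

V̂(x̄_st) = Σ W_h² (1 − n_h/N_h) s_h²/n_h, with W_h = N_h/N and N = 940:
  stratum A: (420/940)²·(1 − 29/420)·0.47²/29 = 0.00141569
  stratum B: (520/940)²·(1 − 110/520)·1.87²/110 = 0.00767047
V̂(x̄_st) = 0.00908616
SE(x̄_st) = √0.00908616 = 0.0953214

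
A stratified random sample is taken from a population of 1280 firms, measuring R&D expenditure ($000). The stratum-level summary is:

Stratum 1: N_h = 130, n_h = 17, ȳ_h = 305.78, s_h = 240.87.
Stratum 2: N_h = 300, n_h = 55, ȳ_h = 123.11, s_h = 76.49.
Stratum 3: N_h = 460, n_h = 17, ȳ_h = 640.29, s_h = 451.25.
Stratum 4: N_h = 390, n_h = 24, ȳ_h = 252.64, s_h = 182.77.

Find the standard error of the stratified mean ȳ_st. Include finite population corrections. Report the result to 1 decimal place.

V̂(ȳ_st) = Σ W_h² (1 − n_h/N_h) s_h²/n_h, with W_h = N_h/N and N = 1280:
  stratum 1: (130/1280)²·(1 − 17/130)·240.87²/17 = 30.5998
  stratum 2: (300/1280)²·(1 − 55/300)·76.49²/55 = 4.77215
  stratum 3: (460/1280)²·(1 − 17/460)·451.25²/17 = 1489.8
  stratum 4: (390/1280)²·(1 − 24/390)·182.77²/24 = 121.262
V̂(ȳ_st) = 1646.43
SE(ȳ_st) = √1646.43 = 40.5762

SE(ȳ_st) ≈ 40.6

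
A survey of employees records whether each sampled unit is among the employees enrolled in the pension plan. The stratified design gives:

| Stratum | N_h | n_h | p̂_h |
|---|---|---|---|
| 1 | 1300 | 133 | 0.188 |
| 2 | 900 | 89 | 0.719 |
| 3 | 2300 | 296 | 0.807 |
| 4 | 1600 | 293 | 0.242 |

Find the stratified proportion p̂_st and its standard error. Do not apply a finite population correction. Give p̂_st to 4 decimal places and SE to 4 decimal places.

N = 6100; stratum weights W_h = N_h/N.
p̂_st = Σ W_h p̂_h = (1300·0.188 + 900·0.719 + 2300·0.807 + 1600·0.242)/6100 = 0.51390
V̂(p̂_st) = Σ W_h² p̂_h(1−p̂_h)/(n_h−1):
  stratum 1: (1300/6100)²·0.188·0.812/132 = 5.25251e-05
  stratum 2: (900/6100)²·0.719·0.281/88 = 4.99779e-05
  stratum 3: (2300/6100)²·0.807·0.193/295 = 7.50594e-05
  stratum 4: (1600/6100)²·0.242·0.758/292 = 4.32197e-05
V̂(p̂_st) = 0.000220782; SE = √V̂ = 0.0148587

p̂_st ≈ 0.5139, SE ≈ 0.0149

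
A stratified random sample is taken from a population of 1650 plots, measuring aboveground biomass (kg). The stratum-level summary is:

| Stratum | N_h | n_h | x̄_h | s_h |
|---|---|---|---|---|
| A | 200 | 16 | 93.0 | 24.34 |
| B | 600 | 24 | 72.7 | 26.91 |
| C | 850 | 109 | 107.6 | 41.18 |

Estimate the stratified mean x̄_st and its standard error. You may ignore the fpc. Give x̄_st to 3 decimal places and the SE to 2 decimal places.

x̄_st ≈ 93.139, SE ≈ 2.94

x̄_st = Σ W_h x̄_h = (200·93.0 + 600·72.7 + 850·107.6)/1650 = 93.13939
V̂(x̄_st) = Σ W_h² s_h²/n_h, with W_h = N_h/N and N = 1650:
  stratum A: (200/1650)²·24.34²/16 = 0.544018
  stratum B: (600/1650)²·26.91²/24 = 3.9898
  stratum C: (850/1650)²·41.18²/109 = 4.12873
V̂(x̄_st) = 8.66254
SE(x̄_st) = √8.66254 = 2.94322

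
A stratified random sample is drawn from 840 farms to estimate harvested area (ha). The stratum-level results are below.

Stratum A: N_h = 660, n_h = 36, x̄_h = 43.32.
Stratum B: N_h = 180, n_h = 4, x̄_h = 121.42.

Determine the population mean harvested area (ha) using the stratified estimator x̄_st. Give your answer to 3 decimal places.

x̄_st ≈ 60.056

N = Σ N_h = 840. Stratum weights W_h = N_h/N.
x̄_st = (660·43.32 + 180·121.42) / 840 = 60.05571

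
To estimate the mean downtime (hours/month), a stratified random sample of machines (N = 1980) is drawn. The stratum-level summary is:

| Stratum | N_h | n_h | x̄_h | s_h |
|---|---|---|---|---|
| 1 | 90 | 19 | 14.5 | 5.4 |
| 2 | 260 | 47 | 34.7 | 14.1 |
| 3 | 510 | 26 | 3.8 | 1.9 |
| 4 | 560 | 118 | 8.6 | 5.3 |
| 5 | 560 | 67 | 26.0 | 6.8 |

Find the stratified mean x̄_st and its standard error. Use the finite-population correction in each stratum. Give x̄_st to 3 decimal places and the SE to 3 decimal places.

x̄_st ≈ 15.980, SE ≈ 0.367

x̄_st = Σ W_h x̄_h = (90·14.5 + 260·34.7 + 510·3.8 + 560·8.6 + 560·26.0)/1980 = 15.98030
V̂(x̄_st) = Σ W_h² (1 − n_h/N_h) s_h²/n_h, with W_h = N_h/N and N = 1980:
  stratum 1: (90/1980)²·(1 − 19/90)·5.4²/19 = 0.00250152
  stratum 2: (260/1980)²·(1 − 47/260)·14.1²/47 = 0.0597534
  stratum 3: (510/1980)²·(1 − 26/510)·1.9²/26 = 0.00874217
  stratum 4: (560/1980)²·(1 − 118/560)·5.3²/118 = 0.0150297
  stratum 5: (560/1980)²·(1 − 67/560)·6.8²/67 = 0.0486013
V̂(x̄_st) = 0.134628
SE(x̄_st) = √0.134628 = 0.366917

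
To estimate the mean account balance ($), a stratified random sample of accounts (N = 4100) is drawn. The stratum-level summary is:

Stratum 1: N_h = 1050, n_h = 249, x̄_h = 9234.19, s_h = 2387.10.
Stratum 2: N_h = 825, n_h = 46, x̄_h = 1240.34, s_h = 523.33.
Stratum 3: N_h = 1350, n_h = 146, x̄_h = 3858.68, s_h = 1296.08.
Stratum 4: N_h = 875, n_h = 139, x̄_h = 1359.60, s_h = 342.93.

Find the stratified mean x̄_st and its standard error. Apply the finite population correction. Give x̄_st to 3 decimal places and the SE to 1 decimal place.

x̄_st = Σ W_h x̄_h = (1050·9234.19 + 825·1240.34 + 1350·3858.68 + 875·1359.60)/4100 = 4175.13366
V̂(x̄_st) = Σ W_h² (1 − n_h/N_h) s_h²/n_h, with W_h = N_h/N and N = 4100:
  stratum 1: (1050/4100)²·(1 − 249/1050)·2387.10²/249 = 1144.97
  stratum 2: (825/4100)²·(1 − 46/825)·523.33²/46 = 227.624
  stratum 3: (1350/4100)²·(1 − 146/1350)·1296.08²/146 = 1112.51
  stratum 4: (875/4100)²·(1 − 139/875)·342.93²/139 = 32.4126
V̂(x̄_st) = 2517.52
SE(x̄_st) = √2517.52 = 50.1749

x̄_st ≈ 4175.134, SE ≈ 50.2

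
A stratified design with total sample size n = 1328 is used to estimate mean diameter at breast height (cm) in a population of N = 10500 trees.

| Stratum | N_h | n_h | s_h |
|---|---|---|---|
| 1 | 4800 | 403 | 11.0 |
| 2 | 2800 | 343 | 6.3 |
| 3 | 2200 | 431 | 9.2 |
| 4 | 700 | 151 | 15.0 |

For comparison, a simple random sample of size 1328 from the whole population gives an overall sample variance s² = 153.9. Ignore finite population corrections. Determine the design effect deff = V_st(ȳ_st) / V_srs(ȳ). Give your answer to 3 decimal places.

V̂(ȳ_st) = Σ W_h² s_h²/n_h, with W_h = N_h/N and N = 10500:
  stratum 1: (4800/10500)²·11.0²/403 = 0.0627457
  stratum 2: (2800/10500)²·6.3²/343 = 0.00822857
  stratum 3: (2200/10500)²·9.2²/431 = 0.00862115
  stratum 4: (700/10500)²·15.0²/151 = 0.00662252
V_st = 0.086218
V_srs = s²/n = 153.9/1328 = 0.115889
deff = V_st / V_srs = 0.086218/0.115889 = 0.7440

deff ≈ 0.744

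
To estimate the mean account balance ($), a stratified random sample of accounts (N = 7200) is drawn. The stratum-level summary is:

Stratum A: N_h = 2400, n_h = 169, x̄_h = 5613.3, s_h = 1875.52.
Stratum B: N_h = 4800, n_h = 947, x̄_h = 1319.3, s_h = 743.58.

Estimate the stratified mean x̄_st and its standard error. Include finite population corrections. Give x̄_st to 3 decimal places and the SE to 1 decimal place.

x̄_st = Σ W_h x̄_h = (2400·5613.3 + 4800·1319.3)/7200 = 2750.63333
V̂(x̄_st) = Σ W_h² (1 − n_h/N_h) s_h²/n_h, with W_h = N_h/N and N = 7200:
  stratum A: (2400/7200)²·(1 − 169/2400)·1875.52²/169 = 2149.82
  stratum B: (4800/7200)²·(1 − 947/4800)·743.58²/947 = 208.296
V̂(x̄_st) = 2358.12
SE(x̄_st) = √2358.12 = 48.5605

x̄_st ≈ 2750.633, SE ≈ 48.6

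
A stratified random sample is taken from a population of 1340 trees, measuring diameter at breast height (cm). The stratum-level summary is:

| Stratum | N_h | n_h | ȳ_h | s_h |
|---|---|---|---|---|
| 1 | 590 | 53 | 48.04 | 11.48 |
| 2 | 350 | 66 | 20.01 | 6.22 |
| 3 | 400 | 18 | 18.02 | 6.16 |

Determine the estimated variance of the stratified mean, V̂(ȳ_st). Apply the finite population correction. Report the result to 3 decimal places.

V̂(ȳ_st) = Σ W_h² (1 − n_h/N_h) s_h²/n_h, with W_h = N_h/N and N = 1340:
  stratum 1: (590/1340)²·(1 − 53/590)·11.48²/53 = 0.438758
  stratum 2: (350/1340)²·(1 − 66/350)·6.22²/66 = 0.0324499
  stratum 3: (400/1340)²·(1 − 18/400)·6.16²/18 = 0.179392
V̂(ȳ_st) = 0.650599

V̂(ȳ_st) ≈ 0.651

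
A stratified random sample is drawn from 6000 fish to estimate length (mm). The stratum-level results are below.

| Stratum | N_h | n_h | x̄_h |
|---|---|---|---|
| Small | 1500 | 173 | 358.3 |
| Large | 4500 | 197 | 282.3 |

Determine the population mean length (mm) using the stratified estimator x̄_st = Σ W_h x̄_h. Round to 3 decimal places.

x̄_st ≈ 301.300

N = Σ N_h = 6000. Stratum weights W_h = N_h/N.
x̄_st = (1500·358.3 + 4500·282.3) / 6000 = 301.30000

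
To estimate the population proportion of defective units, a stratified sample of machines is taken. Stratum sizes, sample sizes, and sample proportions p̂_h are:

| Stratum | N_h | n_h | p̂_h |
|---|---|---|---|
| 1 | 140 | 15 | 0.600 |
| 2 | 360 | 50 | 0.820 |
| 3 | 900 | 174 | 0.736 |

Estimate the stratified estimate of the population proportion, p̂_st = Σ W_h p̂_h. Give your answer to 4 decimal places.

N = 1400; stratum weights W_h = N_h/N.
p̂_st = Σ W_h p̂_h = (140·0.600 + 360·0.820 + 900·0.736)/1400 = 0.74400

p̂_st ≈ 0.7440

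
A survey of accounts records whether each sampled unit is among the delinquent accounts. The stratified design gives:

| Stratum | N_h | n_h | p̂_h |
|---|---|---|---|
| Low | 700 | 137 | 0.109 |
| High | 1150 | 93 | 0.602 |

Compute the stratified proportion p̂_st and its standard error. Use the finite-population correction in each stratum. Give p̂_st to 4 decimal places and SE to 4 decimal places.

N = 1850; stratum weights W_h = N_h/N.
p̂_st = Σ W_h p̂_h = (700·0.109 + 1150·0.602)/1850 = 0.41546
V̂(p̂_st) = Σ W_h² (1 − n_h/N_h) p̂_h(1−p̂_h)/(n_h−1):
  stratum Low: (700/1850)²·(1 − 137/700)·0.109·0.891/136 = 8.22296e-05
  stratum High: (1150/1850)²·(1 − 93/1150)·0.602·0.398/92 = 0.000924956
V̂(p̂_st) = 0.00100719; SE = √V̂ = 0.0317362

p̂_st ≈ 0.4155, SE ≈ 0.0317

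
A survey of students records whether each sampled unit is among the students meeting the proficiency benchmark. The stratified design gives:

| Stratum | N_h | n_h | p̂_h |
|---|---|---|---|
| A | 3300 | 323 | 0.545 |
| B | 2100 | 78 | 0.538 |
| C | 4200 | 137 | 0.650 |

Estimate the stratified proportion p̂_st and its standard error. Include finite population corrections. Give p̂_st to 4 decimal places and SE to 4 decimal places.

p̂_st ≈ 0.5894, SE ≈ 0.0232

N = 9600; stratum weights W_h = N_h/N.
p̂_st = Σ W_h p̂_h = (3300·0.545 + 2100·0.538 + 4200·0.650)/9600 = 0.58941
V̂(p̂_st) = Σ W_h² (1 − n_h/N_h) p̂_h(1−p̂_h)/(n_h−1):
  stratum A: (3300/9600)²·(1 − 323/3300)·0.545·0.455/322 = 8.20923e-05
  stratum B: (2100/9600)²·(1 − 78/2100)·0.538·0.462/77 = 0.000148728
  stratum C: (4200/9600)²·(1 − 137/4200)·0.650·0.350/136 = 0.000309739
V̂(p̂_st) = 0.000540559; SE = √V̂ = 0.0232499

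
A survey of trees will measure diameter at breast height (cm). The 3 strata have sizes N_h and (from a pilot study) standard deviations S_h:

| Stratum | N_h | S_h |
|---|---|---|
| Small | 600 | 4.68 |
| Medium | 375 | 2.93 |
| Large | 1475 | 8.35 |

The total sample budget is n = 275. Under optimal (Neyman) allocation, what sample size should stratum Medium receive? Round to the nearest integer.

19

Neyman allocation: n_h = n · N_h S_h / Σ N_i S_i, with n = 275.
  stratum Small: N_h·S_h = 600·4.68 = 2808.00
  stratum Medium: N_h·S_h = 375·2.93 = 1098.75
  stratum Large: N_h·S_h = 1475·8.35 = 12316.25
Σ N_h S_h = 16223.00
n for stratum Medium = 275·1098.75/16223.00 = 18.625 → 19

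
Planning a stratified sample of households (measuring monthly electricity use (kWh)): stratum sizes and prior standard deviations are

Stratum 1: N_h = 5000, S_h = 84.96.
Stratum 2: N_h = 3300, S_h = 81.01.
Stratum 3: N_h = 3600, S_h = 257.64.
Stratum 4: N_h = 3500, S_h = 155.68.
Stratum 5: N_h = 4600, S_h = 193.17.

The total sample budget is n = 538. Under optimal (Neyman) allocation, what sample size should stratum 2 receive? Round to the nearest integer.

47

Neyman allocation: n_h = n · N_h S_h / Σ N_i S_i, with n = 538.
  stratum 1: N_h·S_h = 5000·84.96 = 424800.00
  stratum 2: N_h·S_h = 3300·81.01 = 267333.00
  stratum 3: N_h·S_h = 3600·257.64 = 927504.00
  stratum 4: N_h·S_h = 3500·155.68 = 544880.00
  stratum 5: N_h·S_h = 4600·193.17 = 888582.00
Σ N_h S_h = 3053099.00
n for stratum 2 = 538·267333.00/3053099.00 = 47.108 → 47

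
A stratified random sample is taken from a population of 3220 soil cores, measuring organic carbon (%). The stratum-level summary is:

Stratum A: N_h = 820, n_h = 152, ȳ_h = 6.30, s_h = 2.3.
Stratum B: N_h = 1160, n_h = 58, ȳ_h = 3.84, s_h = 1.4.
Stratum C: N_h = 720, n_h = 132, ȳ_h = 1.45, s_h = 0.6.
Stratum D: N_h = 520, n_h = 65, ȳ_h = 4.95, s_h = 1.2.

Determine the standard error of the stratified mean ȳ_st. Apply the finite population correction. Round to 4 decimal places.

SE(ȳ_st) ≈ 0.0814

V̂(ȳ_st) = Σ W_h² (1 − n_h/N_h) s_h²/n_h, with W_h = N_h/N and N = 3220:
  stratum A: (820/3220)²·(1 − 152/820)·2.3²/152 = 0.00183861
  stratum B: (1160/3220)²·(1 − 58/1160)·1.4²/58 = 0.00416635
  stratum C: (720/3220)²·(1 − 132/720)·0.6²/132 = 0.000111359
  stratum D: (520/3220)²·(1 − 65/520)·1.2²/65 = 0.000505536
V̂(ȳ_st) = 0.00662186
SE(ȳ_st) = √0.00662186 = 0.0813748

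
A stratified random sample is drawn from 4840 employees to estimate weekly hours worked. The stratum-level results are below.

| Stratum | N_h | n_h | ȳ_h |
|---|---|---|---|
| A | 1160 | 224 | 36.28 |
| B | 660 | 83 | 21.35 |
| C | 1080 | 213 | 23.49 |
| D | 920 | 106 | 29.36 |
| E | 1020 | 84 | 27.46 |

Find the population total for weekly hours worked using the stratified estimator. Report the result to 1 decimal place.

τ̂_st = Σ N_h ȳ_h = 1160·36.28 + 660·21.35 + 1080·23.49 + 920·29.36 + 1020·27.46 = 136565.4

τ̂_st ≈ 136565.4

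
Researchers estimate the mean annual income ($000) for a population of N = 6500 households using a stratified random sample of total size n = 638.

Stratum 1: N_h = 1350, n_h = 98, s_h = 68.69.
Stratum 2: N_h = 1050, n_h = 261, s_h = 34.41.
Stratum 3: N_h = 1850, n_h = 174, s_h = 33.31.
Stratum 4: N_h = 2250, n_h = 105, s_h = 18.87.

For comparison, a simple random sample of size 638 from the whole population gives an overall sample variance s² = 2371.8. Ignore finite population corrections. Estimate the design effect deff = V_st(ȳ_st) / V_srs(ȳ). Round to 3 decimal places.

V̂(ȳ_st) = Σ W_h² s_h²/n_h, with W_h = N_h/N and N = 6500:
  stratum 1: (1350/6500)²·68.69²/98 = 2.07683
  stratum 2: (1050/6500)²·34.41²/261 = 0.118381
  stratum 3: (1850/6500)²·33.31²/174 = 0.516555
  stratum 4: (2250/6500)²·18.87²/105 = 0.406343
V_st = 3.11811
V_srs = s²/n = 2371.8/638 = 3.71755
deff = V_st / V_srs = 3.11811/3.71755 = 0.8388

deff ≈ 0.839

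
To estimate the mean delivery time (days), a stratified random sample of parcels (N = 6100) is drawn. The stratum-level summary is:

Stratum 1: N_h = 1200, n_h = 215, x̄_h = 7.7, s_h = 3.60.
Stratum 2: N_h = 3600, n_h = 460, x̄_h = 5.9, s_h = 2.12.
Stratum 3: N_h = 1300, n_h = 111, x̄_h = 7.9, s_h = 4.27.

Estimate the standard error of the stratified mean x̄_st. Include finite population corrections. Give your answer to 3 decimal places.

V̂(x̄_st) = Σ W_h² (1 − n_h/N_h) s_h²/n_h, with W_h = N_h/N and N = 6100:
  stratum 1: (1200/6100)²·(1 − 215/1200)·3.60²/215 = 0.0019148
  stratum 2: (3600/6100)²·(1 − 460/3600)·2.12²/460 = 0.00296815
  stratum 3: (1300/6100)²·(1 − 111/1300)·4.27²/111 = 0.00682336
V̂(x̄_st) = 0.0117063
SE(x̄_st) = √0.0117063 = 0.108196

SE(x̄_st) ≈ 0.108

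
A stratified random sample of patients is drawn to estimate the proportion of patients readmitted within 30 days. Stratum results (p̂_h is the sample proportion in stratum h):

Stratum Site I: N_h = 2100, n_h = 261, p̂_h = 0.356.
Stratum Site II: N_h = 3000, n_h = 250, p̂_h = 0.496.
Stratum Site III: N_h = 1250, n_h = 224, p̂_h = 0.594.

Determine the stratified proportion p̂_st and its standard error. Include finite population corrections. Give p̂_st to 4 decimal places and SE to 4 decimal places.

N = 6350; stratum weights W_h = N_h/N.
p̂_st = Σ W_h p̂_h = (2100·0.356 + 3000·0.496 + 1250·0.594)/6350 = 0.46899
V̂(p̂_st) = Σ W_h² (1 − n_h/N_h) p̂_h(1−p̂_h)/(n_h−1):
  stratum Site I: (2100/6350)²·(1 − 261/2100)·0.356·0.644/260 = 8.44532e-05
  stratum Site II: (3000/6350)²·(1 − 250/3000)·0.496·0.504/249 = 0.000205409
  stratum Site III: (1250/6350)²·(1 − 224/1250)·0.594·0.406/223 = 3.43968e-05
V̂(p̂_st) = 0.000324259; SE = √V̂ = 0.0180072

p̂_st ≈ 0.4690, SE ≈ 0.0180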